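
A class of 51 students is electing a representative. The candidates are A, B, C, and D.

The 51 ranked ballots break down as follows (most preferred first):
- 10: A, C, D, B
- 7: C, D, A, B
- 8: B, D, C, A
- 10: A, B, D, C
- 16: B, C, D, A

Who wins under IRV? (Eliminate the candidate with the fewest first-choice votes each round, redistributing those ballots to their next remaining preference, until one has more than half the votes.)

A

Round 1: A 20, B 24, C 7, D 0. D eliminated.
Round 2: A 20, B 24, C 7. C eliminated.
Round 3: A 27, B 24. A has a majority (≥26).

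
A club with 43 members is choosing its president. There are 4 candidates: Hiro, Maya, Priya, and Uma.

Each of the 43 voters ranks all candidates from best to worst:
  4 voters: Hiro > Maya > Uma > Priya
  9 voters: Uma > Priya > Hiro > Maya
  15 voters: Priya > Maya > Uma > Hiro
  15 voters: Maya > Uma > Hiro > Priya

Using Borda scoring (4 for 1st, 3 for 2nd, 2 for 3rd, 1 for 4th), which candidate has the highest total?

Hiro: 4×4 + 9×2 + 15×1 + 15×2 = 79
Maya: 4×3 + 9×1 + 15×3 + 15×4 = 126
Priya: 4×1 + 9×3 + 15×4 + 15×1 = 106
Uma: 4×2 + 9×4 + 15×2 + 15×3 = 119

Maya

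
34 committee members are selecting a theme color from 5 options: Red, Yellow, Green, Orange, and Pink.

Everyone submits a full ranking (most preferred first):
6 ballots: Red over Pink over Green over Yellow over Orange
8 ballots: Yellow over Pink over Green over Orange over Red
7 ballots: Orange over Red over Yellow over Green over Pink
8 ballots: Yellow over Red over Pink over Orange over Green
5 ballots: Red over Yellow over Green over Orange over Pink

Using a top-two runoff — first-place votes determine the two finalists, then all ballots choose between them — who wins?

Round 1 first-place votes: Red 11, Yellow 16, Green 0, Orange 7, Pink 0. Yellow and Red advance.
Runoff: Yellow is ranked above Red on 16 ballots, Red above Yellow on 18.

Red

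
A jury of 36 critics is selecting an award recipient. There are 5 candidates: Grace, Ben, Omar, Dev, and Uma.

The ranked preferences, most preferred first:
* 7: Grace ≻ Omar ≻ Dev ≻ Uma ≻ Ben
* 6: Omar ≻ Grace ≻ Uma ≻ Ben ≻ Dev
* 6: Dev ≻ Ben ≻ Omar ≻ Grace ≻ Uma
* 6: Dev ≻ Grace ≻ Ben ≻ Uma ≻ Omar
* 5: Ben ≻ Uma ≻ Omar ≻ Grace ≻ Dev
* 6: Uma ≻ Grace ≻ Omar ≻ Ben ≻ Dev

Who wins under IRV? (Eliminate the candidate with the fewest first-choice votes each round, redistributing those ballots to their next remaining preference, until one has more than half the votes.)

Round 1: Grace 7, Ben 5, Omar 6, Dev 12, Uma 6. Ben eliminated.
Round 2: Grace 7, Omar 6, Dev 12, Uma 11. Omar eliminated.
Round 3: Grace 13, Dev 12, Uma 11. Uma eliminated.
Round 4: Grace 24, Dev 12. Grace has a majority (≥19).

Grace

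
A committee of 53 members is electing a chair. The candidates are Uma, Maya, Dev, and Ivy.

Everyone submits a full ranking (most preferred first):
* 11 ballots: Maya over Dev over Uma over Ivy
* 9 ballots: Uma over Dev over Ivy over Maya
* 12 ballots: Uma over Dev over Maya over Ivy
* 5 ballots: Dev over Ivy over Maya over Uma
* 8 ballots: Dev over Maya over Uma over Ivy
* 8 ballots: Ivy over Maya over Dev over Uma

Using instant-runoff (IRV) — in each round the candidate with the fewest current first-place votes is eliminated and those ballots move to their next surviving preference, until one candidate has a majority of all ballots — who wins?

Maya

Round 1: Uma 21, Maya 11, Dev 13, Ivy 8. Ivy eliminated.
Round 2: Uma 21, Maya 19, Dev 13. Dev eliminated.
Round 3: Uma 21, Maya 32. Maya has a majority (≥27).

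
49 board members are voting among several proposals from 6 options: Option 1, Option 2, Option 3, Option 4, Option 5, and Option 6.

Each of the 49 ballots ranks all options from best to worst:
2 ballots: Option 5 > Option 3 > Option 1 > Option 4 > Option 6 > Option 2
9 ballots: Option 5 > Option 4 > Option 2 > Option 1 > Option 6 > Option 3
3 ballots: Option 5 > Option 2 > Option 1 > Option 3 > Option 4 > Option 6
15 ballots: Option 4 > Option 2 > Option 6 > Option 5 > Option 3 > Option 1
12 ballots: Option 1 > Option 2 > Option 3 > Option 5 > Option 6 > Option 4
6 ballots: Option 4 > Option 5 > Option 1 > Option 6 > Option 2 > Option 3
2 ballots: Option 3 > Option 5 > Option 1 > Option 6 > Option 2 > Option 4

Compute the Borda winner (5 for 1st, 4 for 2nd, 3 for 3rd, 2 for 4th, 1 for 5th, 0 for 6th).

Option 5

Option 1: 2×3 + 9×2 + 3×3 + 15×0 + 12×5 + 6×3 + 2×3 = 117
Option 2: 2×0 + 9×3 + 3×4 + 15×4 + 12×4 + 6×1 + 2×1 = 155
Option 3: 2×4 + 9×0 + 3×2 + 15×1 + 12×3 + 6×0 + 2×5 = 75
Option 4: 2×2 + 9×4 + 3×1 + 15×5 + 12×0 + 6×5 + 2×0 = 148
Option 5: 2×5 + 9×5 + 3×5 + 15×2 + 12×2 + 6×4 + 2×4 = 156
Option 6: 2×1 + 9×1 + 3×0 + 15×3 + 12×1 + 6×2 + 2×2 = 84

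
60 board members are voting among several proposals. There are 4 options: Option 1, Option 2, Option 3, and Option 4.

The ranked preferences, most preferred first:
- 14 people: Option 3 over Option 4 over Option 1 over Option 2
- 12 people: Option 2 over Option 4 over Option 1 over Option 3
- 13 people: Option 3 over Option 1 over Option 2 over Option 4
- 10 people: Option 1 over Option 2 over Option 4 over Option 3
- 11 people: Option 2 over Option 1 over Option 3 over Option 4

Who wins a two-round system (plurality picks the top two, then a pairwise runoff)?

Round 1 first-place votes: Option 1 10, Option 2 23, Option 3 27, Option 4 0. Option 3 and Option 2 advance.
Runoff: Option 3 is ranked above Option 2 on 27 ballots, Option 2 above Option 3 on 33.

Option 2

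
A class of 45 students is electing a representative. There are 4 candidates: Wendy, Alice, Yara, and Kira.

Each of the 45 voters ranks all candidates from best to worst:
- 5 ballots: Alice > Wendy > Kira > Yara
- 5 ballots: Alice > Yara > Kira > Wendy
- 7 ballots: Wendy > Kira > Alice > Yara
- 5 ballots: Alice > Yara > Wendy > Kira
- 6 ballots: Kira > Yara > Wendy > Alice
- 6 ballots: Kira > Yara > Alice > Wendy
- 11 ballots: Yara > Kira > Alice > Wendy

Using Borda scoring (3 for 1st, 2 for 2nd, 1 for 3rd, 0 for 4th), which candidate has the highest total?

Wendy: 5×2 + 5×0 + 7×3 + 5×1 + 6×1 + 6×0 + 11×0 = 42
Alice: 5×3 + 5×3 + 7×1 + 5×3 + 6×0 + 6×1 + 11×1 = 69
Yara: 5×0 + 5×2 + 7×0 + 5×2 + 6×2 + 6×2 + 11×3 = 77
Kira: 5×1 + 5×1 + 7×2 + 5×0 + 6×3 + 6×3 + 11×2 = 82

Kira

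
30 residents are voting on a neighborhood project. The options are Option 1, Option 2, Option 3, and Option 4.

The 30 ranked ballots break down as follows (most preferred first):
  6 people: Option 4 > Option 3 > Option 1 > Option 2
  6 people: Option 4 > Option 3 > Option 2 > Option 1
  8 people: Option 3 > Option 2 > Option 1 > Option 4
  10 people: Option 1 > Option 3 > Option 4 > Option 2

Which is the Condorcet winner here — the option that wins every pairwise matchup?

Option 3

Option 3 vs Option 1: 20–10
Option 3 vs Option 2: 30–0
Option 3 vs Option 4: 18–12
Option 3 beats every other option.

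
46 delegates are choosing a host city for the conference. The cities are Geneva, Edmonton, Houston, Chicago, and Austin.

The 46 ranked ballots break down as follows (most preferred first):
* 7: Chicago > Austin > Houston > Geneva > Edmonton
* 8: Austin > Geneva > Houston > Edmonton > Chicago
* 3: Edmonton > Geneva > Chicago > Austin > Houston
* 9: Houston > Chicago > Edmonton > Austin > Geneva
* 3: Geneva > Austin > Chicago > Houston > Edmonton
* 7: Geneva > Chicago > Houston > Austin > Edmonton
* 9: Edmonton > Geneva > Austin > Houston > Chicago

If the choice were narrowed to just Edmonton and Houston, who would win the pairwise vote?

Houston

Edmonton is ranked above Houston on 12 ballots; Houston above Edmonton on 34.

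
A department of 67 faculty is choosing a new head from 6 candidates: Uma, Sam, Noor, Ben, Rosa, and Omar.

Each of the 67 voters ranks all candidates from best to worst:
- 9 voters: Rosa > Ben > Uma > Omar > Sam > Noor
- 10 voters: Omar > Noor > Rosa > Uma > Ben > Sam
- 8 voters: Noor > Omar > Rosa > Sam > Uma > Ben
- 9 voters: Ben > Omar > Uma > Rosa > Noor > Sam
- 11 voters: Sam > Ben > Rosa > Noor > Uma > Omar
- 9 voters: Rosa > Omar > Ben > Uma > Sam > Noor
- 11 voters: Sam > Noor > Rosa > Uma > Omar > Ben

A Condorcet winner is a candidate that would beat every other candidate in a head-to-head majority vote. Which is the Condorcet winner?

Rosa vs Uma: 58–9
Rosa vs Sam: 45–22
Rosa vs Noor: 38–29
Rosa vs Ben: 47–20
Rosa vs Omar: 40–27
Rosa beats every other candidate.

Rosa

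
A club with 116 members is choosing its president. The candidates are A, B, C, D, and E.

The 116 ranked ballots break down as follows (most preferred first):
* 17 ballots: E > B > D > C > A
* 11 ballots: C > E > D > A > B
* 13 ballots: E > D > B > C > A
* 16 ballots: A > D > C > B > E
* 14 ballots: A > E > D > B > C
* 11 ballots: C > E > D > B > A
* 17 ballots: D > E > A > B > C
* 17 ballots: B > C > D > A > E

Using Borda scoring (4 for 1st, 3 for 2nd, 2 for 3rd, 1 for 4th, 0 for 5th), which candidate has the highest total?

D

A: 17×0 + 11×1 + 13×0 + 16×4 + 14×4 + 11×0 + 17×2 + 17×1 = 182
B: 17×3 + 11×0 + 13×2 + 16×1 + 14×1 + 11×1 + 17×1 + 17×4 = 203
C: 17×1 + 11×4 + 13×1 + 16×2 + 14×0 + 11×4 + 17×0 + 17×3 = 201
D: 17×2 + 11×2 + 13×3 + 16×3 + 14×2 + 11×2 + 17×4 + 17×2 = 295
E: 17×4 + 11×3 + 13×4 + 16×0 + 14×3 + 11×3 + 17×3 + 17×0 = 279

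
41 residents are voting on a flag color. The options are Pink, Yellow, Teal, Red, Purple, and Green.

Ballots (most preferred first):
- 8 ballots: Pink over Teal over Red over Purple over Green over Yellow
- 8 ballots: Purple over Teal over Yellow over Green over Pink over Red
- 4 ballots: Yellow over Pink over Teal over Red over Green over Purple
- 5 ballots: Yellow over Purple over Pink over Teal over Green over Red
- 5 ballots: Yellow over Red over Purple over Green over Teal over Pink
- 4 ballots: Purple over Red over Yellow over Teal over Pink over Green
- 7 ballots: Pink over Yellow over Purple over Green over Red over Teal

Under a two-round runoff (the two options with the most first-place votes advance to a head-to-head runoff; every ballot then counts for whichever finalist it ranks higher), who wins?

Yellow

Round 1 first-place votes: Pink 15, Yellow 14, Teal 0, Red 0, Purple 12, Green 0. Pink and Yellow advance.
Runoff: Pink is ranked above Yellow on 15 ballots, Yellow above Pink on 26.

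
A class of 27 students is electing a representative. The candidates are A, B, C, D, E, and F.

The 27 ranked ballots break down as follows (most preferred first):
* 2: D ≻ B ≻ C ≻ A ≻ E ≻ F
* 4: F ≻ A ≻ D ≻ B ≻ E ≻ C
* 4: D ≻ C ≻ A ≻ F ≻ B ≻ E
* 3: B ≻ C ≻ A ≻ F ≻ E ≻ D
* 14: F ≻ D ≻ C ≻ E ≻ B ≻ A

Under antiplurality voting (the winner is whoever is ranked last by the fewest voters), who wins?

B

Last-place votes: A 14, B 0, C 4, D 3, E 4, F 2.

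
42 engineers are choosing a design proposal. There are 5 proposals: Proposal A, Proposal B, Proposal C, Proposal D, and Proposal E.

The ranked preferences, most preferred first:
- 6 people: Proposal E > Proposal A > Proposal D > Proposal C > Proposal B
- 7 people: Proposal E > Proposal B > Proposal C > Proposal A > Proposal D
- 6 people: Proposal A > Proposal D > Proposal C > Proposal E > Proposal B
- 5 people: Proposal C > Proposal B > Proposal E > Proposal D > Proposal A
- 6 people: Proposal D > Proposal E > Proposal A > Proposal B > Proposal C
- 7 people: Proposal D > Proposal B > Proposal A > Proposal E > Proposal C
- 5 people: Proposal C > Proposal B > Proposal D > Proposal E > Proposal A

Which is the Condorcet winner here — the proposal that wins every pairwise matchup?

Proposal D

Proposal D vs Proposal A: 23–19
Proposal D vs Proposal B: 25–17
Proposal D vs Proposal C: 25–17
Proposal D vs Proposal E: 24–18
Proposal D beats every other proposal.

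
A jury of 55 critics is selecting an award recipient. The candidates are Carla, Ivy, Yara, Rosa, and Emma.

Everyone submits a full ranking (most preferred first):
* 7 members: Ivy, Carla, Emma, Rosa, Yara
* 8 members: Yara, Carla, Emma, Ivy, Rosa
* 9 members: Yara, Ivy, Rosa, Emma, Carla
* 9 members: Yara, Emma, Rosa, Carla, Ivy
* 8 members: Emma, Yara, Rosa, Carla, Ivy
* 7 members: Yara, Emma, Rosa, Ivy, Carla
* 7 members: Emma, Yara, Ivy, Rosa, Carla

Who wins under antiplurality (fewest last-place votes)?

Last-place votes: Carla 23, Ivy 17, Yara 7, Rosa 8, Emma 0.

Emma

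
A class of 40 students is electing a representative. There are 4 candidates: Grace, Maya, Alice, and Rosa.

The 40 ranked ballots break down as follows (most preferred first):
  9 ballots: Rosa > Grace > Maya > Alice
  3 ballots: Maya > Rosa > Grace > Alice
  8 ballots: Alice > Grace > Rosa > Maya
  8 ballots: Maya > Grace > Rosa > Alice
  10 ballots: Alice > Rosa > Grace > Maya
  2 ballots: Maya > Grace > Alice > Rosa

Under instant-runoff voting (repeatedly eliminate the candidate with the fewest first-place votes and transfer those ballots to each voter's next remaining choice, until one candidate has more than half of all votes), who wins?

Maya

Round 1: Grace 0, Maya 13, Alice 18, Rosa 9. Grace eliminated.
Round 2: Maya 13, Alice 18, Rosa 9. Rosa eliminated.
Round 3: Maya 22, Alice 18. Maya has a majority (≥21).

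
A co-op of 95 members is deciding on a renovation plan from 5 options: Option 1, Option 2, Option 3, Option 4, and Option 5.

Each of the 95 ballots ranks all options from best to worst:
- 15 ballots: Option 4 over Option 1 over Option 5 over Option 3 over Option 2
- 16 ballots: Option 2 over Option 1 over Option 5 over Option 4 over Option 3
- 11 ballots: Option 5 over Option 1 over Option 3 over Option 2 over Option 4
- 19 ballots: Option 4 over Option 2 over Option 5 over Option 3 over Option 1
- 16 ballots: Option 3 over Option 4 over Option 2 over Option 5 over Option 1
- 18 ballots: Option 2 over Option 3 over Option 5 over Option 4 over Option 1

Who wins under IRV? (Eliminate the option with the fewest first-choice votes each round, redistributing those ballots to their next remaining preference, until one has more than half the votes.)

Round 1: Option 1 0, Option 2 34, Option 3 16, Option 4 34, Option 5 11. Option 1 eliminated.
Round 2: Option 2 34, Option 3 16, Option 4 34, Option 5 11. Option 5 eliminated.
Round 3: Option 2 34, Option 3 27, Option 4 34. Option 3 eliminated.
Round 4: Option 2 45, Option 4 50. Option 4 has a majority (≥48).

Option 4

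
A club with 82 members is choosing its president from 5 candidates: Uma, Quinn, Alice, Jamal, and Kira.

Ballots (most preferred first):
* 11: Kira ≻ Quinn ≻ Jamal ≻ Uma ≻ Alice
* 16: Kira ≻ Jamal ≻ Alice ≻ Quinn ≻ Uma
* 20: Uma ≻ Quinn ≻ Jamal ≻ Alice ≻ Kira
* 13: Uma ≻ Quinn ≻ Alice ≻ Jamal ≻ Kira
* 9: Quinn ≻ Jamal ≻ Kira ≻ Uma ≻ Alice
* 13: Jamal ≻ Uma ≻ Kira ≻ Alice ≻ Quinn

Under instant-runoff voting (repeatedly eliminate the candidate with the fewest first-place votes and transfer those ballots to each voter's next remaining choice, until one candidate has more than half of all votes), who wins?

Round 1: Uma 33, Quinn 9, Alice 0, Jamal 13, Kira 27. Alice eliminated.
Round 2: Uma 33, Quinn 9, Jamal 13, Kira 27. Quinn eliminated.
Round 3: Uma 33, Jamal 22, Kira 27. Jamal eliminated.
Round 4: Uma 46, Kira 36. Uma has a majority (≥42).

Uma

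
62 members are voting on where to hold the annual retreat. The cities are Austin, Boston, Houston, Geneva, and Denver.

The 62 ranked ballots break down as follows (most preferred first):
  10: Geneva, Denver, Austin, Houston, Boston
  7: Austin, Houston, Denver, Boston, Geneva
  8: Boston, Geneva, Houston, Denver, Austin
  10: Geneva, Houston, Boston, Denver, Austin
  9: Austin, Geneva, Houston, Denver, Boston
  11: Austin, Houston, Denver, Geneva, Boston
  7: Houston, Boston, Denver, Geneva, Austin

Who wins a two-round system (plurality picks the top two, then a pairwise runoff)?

Round 1 first-place votes: Austin 27, Boston 8, Houston 7, Geneva 20, Denver 0. Austin and Geneva advance.
Runoff: Austin is ranked above Geneva on 27 ballots, Geneva above Austin on 35.

Geneva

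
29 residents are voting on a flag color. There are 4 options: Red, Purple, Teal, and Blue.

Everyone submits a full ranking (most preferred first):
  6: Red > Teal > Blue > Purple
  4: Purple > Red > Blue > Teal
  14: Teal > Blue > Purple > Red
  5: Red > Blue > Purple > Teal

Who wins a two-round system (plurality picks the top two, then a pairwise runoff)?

Round 1 first-place votes: Red 11, Purple 4, Teal 14, Blue 0. Teal and Red advance.
Runoff: Teal is ranked above Red on 14 ballots, Red above Teal on 15.

Red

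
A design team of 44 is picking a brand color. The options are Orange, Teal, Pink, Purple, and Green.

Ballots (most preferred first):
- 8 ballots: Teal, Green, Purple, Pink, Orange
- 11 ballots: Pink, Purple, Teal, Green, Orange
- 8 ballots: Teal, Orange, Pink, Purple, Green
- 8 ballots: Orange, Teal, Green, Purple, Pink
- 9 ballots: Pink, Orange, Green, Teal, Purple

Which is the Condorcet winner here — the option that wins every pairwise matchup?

Teal

Teal vs Orange: 27–17
Teal vs Pink: 24–20
Teal vs Purple: 33–11
Teal vs Green: 35–9
Teal beats every other option.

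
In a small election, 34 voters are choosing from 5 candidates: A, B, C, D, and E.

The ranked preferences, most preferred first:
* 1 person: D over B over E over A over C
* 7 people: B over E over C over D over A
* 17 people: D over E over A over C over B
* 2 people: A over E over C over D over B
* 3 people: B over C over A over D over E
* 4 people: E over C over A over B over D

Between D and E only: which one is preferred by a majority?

D

D is ranked above E on 21 ballots; E above D on 13.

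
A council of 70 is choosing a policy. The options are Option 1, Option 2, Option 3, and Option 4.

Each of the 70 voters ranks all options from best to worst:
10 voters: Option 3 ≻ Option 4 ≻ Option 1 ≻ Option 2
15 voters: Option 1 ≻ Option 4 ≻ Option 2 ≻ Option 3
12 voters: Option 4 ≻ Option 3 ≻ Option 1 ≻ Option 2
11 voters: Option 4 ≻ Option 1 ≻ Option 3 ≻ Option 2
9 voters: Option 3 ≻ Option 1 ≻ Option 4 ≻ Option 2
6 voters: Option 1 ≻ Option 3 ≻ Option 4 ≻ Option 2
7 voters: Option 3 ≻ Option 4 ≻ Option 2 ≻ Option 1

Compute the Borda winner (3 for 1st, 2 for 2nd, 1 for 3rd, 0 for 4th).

Option 4

Option 1: 10×1 + 15×3 + 12×1 + 11×2 + 9×2 + 6×3 + 7×0 = 125
Option 2: 10×0 + 15×1 + 12×0 + 11×0 + 9×0 + 6×0 + 7×1 = 22
Option 3: 10×3 + 15×0 + 12×2 + 11×1 + 9×3 + 6×2 + 7×3 = 125
Option 4: 10×2 + 15×2 + 12×3 + 11×3 + 9×1 + 6×1 + 7×2 = 148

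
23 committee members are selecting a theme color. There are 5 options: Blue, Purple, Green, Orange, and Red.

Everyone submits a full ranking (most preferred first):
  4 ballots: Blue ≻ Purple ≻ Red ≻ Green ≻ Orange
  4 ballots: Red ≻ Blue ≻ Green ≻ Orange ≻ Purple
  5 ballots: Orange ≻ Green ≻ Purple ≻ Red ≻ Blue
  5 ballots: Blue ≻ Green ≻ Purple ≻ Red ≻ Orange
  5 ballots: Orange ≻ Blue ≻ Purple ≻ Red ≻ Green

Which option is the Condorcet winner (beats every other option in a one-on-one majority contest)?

Blue vs Purple: 18–5
Blue vs Green: 18–5
Blue vs Orange: 13–10
Blue vs Red: 14–9
Blue beats every other option.

Blue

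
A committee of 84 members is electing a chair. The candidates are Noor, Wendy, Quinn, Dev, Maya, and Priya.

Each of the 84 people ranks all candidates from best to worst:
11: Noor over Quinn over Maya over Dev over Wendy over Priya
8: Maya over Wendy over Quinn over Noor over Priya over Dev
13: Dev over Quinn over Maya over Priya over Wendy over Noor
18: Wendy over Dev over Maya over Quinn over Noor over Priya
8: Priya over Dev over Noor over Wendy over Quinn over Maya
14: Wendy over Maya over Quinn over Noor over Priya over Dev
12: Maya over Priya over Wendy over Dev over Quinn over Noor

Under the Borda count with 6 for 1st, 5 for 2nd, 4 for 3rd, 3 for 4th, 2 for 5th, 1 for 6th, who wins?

Maya

Noor: 11×6 + 8×3 + 13×1 + 18×2 + 8×4 + 14×3 + 12×1 = 225
Wendy: 11×2 + 8×5 + 13×2 + 18×6 + 8×3 + 14×6 + 12×4 = 352
Quinn: 11×5 + 8×4 + 13×5 + 18×3 + 8×2 + 14×4 + 12×2 = 302
Dev: 11×3 + 8×1 + 13×6 + 18×5 + 8×5 + 14×1 + 12×3 = 299
Maya: 11×4 + 8×6 + 13×4 + 18×4 + 8×1 + 14×5 + 12×6 = 366
Priya: 11×1 + 8×2 + 13×3 + 18×1 + 8×6 + 14×2 + 12×5 = 220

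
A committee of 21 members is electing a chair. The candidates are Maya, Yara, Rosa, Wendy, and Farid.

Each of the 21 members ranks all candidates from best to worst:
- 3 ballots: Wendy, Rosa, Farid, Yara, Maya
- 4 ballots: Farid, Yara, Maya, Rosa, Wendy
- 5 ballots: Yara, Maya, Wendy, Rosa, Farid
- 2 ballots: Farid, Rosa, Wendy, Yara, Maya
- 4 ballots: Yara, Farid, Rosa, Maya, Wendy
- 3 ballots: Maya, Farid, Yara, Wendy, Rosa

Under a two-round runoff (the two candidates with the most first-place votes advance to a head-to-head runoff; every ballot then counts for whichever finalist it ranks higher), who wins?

Farid

Round 1 first-place votes: Maya 3, Yara 9, Rosa 0, Wendy 3, Farid 6. Yara and Farid advance.
Runoff: Yara is ranked above Farid on 9 ballots, Farid above Yara on 12.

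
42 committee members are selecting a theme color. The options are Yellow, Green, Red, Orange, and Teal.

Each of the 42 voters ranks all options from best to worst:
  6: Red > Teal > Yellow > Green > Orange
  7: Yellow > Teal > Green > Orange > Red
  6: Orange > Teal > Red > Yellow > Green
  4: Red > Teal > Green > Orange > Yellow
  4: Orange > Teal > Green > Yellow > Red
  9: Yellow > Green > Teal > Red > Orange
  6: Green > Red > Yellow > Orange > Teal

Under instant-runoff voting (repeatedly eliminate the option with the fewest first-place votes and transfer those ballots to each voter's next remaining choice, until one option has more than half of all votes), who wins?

Red

Round 1: Yellow 16, Green 6, Red 10, Orange 10, Teal 0. Teal eliminated.
Round 2: Yellow 16, Green 6, Red 10, Orange 10. Green eliminated.
Round 3: Yellow 16, Red 16, Orange 10. Orange eliminated.
Round 4: Yellow 20, Red 22. Red has a majority (≥22).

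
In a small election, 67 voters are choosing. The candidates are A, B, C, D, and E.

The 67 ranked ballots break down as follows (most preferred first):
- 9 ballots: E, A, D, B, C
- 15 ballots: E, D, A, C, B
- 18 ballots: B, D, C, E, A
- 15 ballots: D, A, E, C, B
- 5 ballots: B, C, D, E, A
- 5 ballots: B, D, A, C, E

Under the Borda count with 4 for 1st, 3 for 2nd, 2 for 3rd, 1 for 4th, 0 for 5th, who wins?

D

A: 9×3 + 15×2 + 18×0 + 15×3 + 5×0 + 5×2 = 112
B: 9×1 + 15×0 + 18×4 + 15×0 + 5×4 + 5×4 = 121
C: 9×0 + 15×1 + 18×2 + 15×1 + 5×3 + 5×1 = 86
D: 9×2 + 15×3 + 18×3 + 15×4 + 5×2 + 5×3 = 202
E: 9×4 + 15×4 + 18×1 + 15×2 + 5×1 + 5×0 = 149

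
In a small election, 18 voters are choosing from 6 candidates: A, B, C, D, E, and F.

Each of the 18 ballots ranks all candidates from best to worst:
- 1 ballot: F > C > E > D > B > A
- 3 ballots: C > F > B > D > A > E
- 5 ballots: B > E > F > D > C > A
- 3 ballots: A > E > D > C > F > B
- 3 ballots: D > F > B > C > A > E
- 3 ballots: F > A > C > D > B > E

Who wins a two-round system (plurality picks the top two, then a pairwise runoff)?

Round 1 first-place votes: A 3, B 5, C 3, D 3, E 0, F 4. B and F advance.
Runoff: B is ranked above F on 5 ballots, F above B on 13.

F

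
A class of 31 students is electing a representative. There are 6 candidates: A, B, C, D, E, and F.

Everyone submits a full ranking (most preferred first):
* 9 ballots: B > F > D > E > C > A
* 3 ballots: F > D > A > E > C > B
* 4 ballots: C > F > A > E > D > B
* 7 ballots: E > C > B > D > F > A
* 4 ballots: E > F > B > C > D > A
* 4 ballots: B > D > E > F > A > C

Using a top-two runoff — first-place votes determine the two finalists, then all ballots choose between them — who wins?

Round 1 first-place votes: A 0, B 13, C 4, D 0, E 11, F 3. B and E advance.
Runoff: B is ranked above E on 13 ballots, E above B on 18.

E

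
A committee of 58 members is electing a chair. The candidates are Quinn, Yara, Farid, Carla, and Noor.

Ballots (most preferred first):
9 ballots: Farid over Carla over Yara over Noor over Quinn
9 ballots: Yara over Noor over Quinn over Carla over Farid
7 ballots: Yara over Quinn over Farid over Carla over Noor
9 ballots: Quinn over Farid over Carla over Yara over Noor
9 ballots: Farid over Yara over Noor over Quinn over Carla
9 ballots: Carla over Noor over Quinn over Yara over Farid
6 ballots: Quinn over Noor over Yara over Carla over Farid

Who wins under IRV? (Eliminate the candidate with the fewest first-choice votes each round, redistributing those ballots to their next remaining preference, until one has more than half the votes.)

Quinn

Round 1: Quinn 15, Yara 16, Farid 18, Carla 9, Noor 0. Noor eliminated.
Round 2: Quinn 15, Yara 16, Farid 18, Carla 9. Carla eliminated.
Round 3: Quinn 24, Yara 16, Farid 18. Yara eliminated.
Round 4: Quinn 40, Farid 18. Quinn has a majority (≥30).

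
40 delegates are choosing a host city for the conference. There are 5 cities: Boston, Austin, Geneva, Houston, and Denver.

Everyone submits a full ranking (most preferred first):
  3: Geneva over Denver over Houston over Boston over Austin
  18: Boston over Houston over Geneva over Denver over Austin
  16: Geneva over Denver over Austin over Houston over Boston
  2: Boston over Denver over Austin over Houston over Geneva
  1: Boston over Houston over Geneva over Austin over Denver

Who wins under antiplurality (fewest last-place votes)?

Last-place votes: Boston 16, Austin 21, Geneva 2, Houston 0, Denver 1.

Houston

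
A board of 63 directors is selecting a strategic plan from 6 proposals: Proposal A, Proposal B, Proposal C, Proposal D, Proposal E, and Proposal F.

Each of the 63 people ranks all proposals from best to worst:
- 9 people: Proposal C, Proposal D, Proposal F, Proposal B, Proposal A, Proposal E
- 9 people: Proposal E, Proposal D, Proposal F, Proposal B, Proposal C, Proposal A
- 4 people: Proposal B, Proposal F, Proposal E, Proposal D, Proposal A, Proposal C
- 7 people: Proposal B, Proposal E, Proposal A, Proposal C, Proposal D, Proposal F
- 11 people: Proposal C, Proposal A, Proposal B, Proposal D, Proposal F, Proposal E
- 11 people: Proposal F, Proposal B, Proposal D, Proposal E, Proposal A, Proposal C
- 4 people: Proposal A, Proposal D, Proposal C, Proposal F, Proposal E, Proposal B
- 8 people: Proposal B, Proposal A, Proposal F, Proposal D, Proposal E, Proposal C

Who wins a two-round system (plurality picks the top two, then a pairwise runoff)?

Round 1 first-place votes: Proposal A 4, Proposal B 19, Proposal C 20, Proposal D 0, Proposal E 9, Proposal F 11. Proposal C and Proposal B advance.
Runoff: Proposal C is ranked above Proposal B on 24 ballots, Proposal B above Proposal C on 39.

Proposal B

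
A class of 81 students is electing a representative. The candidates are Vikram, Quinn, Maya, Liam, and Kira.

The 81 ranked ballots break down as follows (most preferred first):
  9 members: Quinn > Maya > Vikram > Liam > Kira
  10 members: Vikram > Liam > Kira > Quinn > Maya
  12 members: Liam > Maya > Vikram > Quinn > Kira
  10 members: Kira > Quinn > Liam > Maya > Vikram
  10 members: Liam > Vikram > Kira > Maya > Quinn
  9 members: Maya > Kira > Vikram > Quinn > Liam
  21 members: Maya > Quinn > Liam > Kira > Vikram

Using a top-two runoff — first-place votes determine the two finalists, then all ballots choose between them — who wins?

Round 1 first-place votes: Vikram 10, Quinn 9, Maya 30, Liam 22, Kira 10. Maya and Liam advance.
Runoff: Maya is ranked above Liam on 39 ballots, Liam above Maya on 42.

Liam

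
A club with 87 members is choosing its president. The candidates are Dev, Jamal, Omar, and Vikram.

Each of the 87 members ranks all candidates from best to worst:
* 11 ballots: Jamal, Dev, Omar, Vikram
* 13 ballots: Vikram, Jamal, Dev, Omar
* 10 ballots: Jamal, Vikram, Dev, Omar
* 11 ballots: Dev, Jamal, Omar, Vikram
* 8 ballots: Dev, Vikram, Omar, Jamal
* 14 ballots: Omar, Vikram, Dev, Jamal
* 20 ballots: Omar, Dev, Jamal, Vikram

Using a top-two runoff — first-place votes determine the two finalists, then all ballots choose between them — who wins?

Round 1 first-place votes: Dev 19, Jamal 21, Omar 34, Vikram 13. Omar and Jamal advance.
Runoff: Omar is ranked above Jamal on 42 ballots, Jamal above Omar on 45.

Jamal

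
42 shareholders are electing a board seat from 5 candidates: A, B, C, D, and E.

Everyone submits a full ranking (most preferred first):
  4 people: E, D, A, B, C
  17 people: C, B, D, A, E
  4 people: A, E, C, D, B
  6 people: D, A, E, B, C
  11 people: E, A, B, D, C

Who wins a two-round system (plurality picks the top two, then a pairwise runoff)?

Round 1 first-place votes: A 4, B 0, C 17, D 6, E 15. C and E advance.
Runoff: C is ranked above E on 17 ballots, E above C on 25.

E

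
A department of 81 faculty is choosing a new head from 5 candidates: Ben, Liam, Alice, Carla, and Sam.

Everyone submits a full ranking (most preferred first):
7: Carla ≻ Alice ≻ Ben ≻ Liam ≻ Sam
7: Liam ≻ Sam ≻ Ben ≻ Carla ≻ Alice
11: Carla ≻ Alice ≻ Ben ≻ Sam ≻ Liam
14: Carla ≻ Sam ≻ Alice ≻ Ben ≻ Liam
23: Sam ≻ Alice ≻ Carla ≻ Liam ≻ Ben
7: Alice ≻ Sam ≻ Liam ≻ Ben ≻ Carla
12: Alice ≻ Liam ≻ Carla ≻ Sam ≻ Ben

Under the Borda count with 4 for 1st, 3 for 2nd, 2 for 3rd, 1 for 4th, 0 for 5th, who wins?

Ben: 7×2 + 7×2 + 11×2 + 14×1 + 23×0 + 7×1 + 12×0 = 71
Liam: 7×1 + 7×4 + 11×0 + 14×0 + 23×1 + 7×2 + 12×3 = 108
Alice: 7×3 + 7×0 + 11×3 + 14×2 + 23×3 + 7×4 + 12×4 = 227
Carla: 7×4 + 7×1 + 11×4 + 14×4 + 23×2 + 7×0 + 12×2 = 205
Sam: 7×0 + 7×3 + 11×1 + 14×3 + 23×4 + 7×3 + 12×1 = 199

Alice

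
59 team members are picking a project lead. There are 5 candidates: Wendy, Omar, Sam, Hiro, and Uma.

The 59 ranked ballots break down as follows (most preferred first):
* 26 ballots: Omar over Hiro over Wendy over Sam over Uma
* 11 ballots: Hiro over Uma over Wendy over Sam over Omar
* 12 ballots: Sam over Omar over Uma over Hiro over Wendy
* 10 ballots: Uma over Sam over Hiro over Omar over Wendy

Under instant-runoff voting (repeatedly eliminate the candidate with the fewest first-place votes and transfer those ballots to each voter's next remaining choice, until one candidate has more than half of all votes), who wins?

Round 1: Wendy 0, Omar 26, Sam 12, Hiro 11, Uma 10. Wendy eliminated.
Round 2: Omar 26, Sam 12, Hiro 11, Uma 10. Uma eliminated.
Round 3: Omar 26, Sam 22, Hiro 11. Hiro eliminated.
Round 4: Omar 26, Sam 33. Sam has a majority (≥30).

Sam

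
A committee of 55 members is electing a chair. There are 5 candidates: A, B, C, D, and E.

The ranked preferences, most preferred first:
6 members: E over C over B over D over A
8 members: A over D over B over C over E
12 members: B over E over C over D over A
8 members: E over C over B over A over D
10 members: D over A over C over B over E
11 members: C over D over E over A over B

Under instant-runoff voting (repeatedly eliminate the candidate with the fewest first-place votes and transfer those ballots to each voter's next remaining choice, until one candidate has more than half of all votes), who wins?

D

Round 1: A 8, B 12, C 11, D 10, E 14. A eliminated.
Round 2: B 12, C 11, D 18, E 14. C eliminated.
Round 3: B 12, D 29, E 14. D has a majority (≥28).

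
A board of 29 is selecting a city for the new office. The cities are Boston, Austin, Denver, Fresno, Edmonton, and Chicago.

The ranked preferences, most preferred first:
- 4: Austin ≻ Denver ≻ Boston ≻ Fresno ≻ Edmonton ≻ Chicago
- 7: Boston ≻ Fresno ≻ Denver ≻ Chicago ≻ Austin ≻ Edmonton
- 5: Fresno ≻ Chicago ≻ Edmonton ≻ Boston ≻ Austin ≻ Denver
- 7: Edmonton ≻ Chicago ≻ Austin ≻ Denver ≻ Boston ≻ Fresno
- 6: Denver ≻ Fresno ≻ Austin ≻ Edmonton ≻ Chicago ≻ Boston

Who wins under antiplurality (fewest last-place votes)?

Last-place votes: Boston 6, Austin 0, Denver 5, Fresno 7, Edmonton 7, Chicago 4.

Austin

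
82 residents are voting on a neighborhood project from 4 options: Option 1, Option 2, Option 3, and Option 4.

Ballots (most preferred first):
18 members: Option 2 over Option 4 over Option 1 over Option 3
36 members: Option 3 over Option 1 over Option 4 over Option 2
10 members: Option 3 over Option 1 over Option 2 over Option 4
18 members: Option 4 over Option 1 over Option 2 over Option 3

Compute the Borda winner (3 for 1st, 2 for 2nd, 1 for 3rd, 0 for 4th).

Option 1: 18×1 + 36×2 + 10×2 + 18×2 = 146
Option 2: 18×3 + 36×0 + 10×1 + 18×1 = 82
Option 3: 18×0 + 36×3 + 10×3 + 18×0 = 138
Option 4: 18×2 + 36×1 + 10×0 + 18×3 = 126

Option 1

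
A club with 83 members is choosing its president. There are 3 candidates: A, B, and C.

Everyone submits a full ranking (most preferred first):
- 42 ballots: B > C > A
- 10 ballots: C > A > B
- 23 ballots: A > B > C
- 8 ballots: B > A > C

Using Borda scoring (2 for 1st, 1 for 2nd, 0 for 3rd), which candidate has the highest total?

B

A: 42×0 + 10×1 + 23×2 + 8×1 = 64
B: 42×2 + 10×0 + 23×1 + 8×2 = 123
C: 42×1 + 10×2 + 23×0 + 8×0 = 62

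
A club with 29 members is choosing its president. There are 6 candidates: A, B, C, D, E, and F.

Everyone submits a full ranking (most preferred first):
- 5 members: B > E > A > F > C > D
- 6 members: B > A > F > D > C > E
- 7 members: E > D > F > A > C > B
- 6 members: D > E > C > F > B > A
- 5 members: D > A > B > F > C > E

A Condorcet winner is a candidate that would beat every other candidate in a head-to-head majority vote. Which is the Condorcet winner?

D

D vs A: 18–11
D vs B: 18–11
D vs C: 24–5
D vs E: 17–12
D vs F: 18–11
D beats every other candidate.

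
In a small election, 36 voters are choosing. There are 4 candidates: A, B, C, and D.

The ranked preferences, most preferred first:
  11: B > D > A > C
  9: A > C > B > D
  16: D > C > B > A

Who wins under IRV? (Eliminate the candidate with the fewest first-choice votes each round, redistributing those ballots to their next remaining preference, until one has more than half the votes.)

Round 1: A 9, B 11, C 0, D 16. C eliminated.
Round 2: A 9, B 11, D 16. A eliminated.
Round 3: B 20, D 16. B has a majority (≥19).

B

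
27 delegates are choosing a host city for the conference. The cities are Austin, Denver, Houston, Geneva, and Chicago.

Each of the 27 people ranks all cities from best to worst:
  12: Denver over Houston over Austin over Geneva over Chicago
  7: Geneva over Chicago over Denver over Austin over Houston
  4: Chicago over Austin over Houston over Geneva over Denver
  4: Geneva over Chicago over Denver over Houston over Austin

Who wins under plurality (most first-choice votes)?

Denver

First-place votes: Austin 0, Denver 12, Houston 0, Geneva 11, Chicago 4.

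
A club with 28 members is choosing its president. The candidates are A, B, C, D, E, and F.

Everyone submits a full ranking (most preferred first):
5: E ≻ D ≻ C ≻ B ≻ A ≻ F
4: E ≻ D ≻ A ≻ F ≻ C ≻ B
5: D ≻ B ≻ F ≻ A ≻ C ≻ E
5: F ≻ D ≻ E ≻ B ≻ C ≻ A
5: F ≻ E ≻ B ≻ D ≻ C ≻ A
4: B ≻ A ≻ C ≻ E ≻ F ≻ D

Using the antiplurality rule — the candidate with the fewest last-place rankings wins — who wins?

Last-place votes: A 10, B 4, C 0, D 4, E 5, F 5.

C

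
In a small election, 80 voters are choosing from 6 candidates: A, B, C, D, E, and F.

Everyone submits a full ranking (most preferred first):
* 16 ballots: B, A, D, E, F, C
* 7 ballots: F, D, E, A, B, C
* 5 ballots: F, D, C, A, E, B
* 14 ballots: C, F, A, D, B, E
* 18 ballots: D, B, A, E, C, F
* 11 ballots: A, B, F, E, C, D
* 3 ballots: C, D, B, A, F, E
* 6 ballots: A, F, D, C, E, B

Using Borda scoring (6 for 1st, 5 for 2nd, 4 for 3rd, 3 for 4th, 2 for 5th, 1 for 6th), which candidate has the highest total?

A

A: 16×5 + 7×3 + 5×3 + 14×4 + 18×4 + 11×6 + 3×3 + 6×6 = 355
B: 16×6 + 7×2 + 5×1 + 14×2 + 18×5 + 11×5 + 3×4 + 6×1 = 306
C: 16×1 + 7×1 + 5×4 + 14×6 + 18×2 + 11×2 + 3×6 + 6×3 = 221
D: 16×4 + 7×5 + 5×5 + 14×3 + 18×6 + 11×1 + 3×5 + 6×4 = 324
E: 16×3 + 7×4 + 5×2 + 14×1 + 18×3 + 11×3 + 3×1 + 6×2 = 202
F: 16×2 + 7×6 + 5×6 + 14×5 + 18×1 + 11×4 + 3×2 + 6×5 = 272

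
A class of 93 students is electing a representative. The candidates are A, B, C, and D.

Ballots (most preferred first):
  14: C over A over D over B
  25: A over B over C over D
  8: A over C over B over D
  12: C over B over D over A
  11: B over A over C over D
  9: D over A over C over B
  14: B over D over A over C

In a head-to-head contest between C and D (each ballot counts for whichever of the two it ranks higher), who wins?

C is ranked above D on 70 ballots; D above C on 23.

C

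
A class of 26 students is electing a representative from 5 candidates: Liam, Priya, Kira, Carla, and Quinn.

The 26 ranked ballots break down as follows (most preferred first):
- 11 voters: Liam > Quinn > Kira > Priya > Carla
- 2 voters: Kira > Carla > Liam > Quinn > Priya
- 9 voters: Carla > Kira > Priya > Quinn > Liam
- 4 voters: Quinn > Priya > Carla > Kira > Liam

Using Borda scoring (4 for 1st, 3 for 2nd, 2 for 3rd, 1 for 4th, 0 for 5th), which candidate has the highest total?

Kira

Liam: 11×4 + 2×2 + 9×0 + 4×0 = 48
Priya: 11×1 + 2×0 + 9×2 + 4×3 = 41
Kira: 11×2 + 2×4 + 9×3 + 4×1 = 61
Carla: 11×0 + 2×3 + 9×4 + 4×2 = 50
Quinn: 11×3 + 2×1 + 9×1 + 4×4 = 60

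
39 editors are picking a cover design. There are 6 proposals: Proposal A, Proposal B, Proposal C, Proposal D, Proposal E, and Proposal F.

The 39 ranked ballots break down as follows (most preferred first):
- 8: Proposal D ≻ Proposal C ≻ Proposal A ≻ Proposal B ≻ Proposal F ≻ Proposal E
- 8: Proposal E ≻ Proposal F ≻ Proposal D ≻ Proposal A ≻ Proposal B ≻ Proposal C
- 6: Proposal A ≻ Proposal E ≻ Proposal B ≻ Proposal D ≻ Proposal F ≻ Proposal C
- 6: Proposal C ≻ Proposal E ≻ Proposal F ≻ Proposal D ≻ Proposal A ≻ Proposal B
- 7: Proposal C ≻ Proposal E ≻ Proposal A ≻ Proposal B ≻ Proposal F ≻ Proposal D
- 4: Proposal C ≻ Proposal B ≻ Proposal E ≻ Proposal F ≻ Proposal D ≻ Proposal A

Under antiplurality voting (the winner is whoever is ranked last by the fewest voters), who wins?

Proposal F

Last-place votes: Proposal A 4, Proposal B 6, Proposal C 14, Proposal D 7, Proposal E 8, Proposal F 0.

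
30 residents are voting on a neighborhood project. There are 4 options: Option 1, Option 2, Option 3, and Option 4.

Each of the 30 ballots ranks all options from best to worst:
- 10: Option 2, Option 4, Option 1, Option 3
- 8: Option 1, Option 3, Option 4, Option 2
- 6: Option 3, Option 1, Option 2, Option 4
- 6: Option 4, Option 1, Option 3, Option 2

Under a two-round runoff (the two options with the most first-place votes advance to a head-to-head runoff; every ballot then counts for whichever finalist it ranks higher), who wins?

Option 1

Round 1 first-place votes: Option 1 8, Option 2 10, Option 3 6, Option 4 6. Option 2 and Option 1 advance.
Runoff: Option 2 is ranked above Option 1 on 10 ballots, Option 1 above Option 2 on 20.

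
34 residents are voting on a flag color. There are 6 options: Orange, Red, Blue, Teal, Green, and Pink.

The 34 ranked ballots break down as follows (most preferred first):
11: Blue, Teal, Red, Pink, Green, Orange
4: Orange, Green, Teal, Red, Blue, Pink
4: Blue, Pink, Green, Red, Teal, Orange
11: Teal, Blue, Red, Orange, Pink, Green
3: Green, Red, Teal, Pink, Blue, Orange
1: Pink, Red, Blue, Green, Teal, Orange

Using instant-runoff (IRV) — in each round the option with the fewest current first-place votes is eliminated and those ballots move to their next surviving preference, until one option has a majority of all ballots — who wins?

Teal

Round 1: Orange 4, Red 0, Blue 15, Teal 11, Green 3, Pink 1. Red eliminated.
Round 2: Orange 4, Blue 15, Teal 11, Green 3, Pink 1. Pink eliminated.
Round 3: Orange 4, Blue 16, Teal 11, Green 3. Green eliminated.
Round 4: Orange 4, Blue 16, Teal 14. Orange eliminated.
Round 5: Blue 16, Teal 18. Teal has a majority (≥18).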